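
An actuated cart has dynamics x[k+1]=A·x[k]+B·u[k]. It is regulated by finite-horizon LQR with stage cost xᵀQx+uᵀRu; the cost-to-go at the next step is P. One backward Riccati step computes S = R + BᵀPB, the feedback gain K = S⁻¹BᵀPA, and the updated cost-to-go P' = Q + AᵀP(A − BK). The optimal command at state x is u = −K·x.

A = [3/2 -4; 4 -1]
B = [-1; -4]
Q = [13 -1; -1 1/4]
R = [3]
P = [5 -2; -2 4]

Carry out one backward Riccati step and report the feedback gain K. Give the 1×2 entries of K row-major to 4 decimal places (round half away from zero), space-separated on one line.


-0.9196 0.0357

BᵀP = [3.0000 -14.0000]
S = R + BᵀPB = [3] + [53.0000] = [56.0000]
BᵀPA = [-51.5000 2.0000]
K = S⁻¹·BᵀPA = [-0.9196 0.0357]
A−BK = [0.5804 -3.9643; 0.3214 -0.8571]
AᵀP(A−BK) = [3.8884 -9.1607; -9.1607 67.9286]
P' = Q + AᵀP(A−BK) = [16.8884 -10.1607; -10.1607 68.1786]
tr(P') = 85.0670


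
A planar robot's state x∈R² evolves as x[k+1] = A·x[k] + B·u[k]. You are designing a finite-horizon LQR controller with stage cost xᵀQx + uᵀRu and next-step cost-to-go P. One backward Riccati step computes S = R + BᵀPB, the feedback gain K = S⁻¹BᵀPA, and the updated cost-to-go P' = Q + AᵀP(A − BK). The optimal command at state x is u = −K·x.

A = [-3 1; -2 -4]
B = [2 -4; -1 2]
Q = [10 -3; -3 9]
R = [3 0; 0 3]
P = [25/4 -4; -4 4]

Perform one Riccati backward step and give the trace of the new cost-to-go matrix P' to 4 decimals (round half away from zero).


BᵀP = [16.5000 -12.0000; -33.0000 24.0000]
S = R + BᵀPB = [3 0; 0 3] + [45.0000 -90.0000; -90.0000 180.0000] = [48.0000 -90.0000; -90.0000 183.0000]
BᵀPA = [-25.5000 64.5000; 51.0000 -129.0000]
K = S⁻¹·BᵀPA = [-0.1118 0.2829; 0.2237 -0.5658]
A−BK = [-1.8816 -1.8289; -2.5592 -2.5855]
AᵀP(A−BK) = [9.9901 9.3191; 9.3191 11.0164]
P' = Q + AᵀP(A−BK) = [19.9901 6.3191; 6.3191 20.0164]
tr(P') = 40.0066

40.0066


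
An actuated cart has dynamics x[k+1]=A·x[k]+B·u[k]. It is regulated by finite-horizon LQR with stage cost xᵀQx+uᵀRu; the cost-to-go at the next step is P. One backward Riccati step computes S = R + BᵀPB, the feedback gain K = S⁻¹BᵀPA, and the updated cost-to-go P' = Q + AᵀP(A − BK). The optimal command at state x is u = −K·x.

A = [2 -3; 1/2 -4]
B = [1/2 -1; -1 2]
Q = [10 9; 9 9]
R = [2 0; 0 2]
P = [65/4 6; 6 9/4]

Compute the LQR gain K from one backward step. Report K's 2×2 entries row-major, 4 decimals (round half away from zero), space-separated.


BᵀP = [2.1250 0.7500; -4.2500 -1.5000]
S = R + BᵀPB = [2 0; 0 2] + [0.3125 -0.6250; -0.6250 1.2500] = [2.3125 -0.6250; -0.6250 3.2500]
BᵀPA = [4.6250 -9.3750; -9.2500 18.7500]
K = S⁻¹·BᵀPA = [1.2982 -2.6316; -2.5965 5.2632]
A−BK = [-1.2456 3.5789; 6.9912 -17.1579]
AᵀP(A−BK) = [47.5406 -98.1447; -98.1447 202.8947]
P' = Q + AᵀP(A−BK) = [57.5406 -89.1447; -89.1447 211.8947]
tr(P') = 269.4353

1.2982 -2.6316 -2.5965 5.2632


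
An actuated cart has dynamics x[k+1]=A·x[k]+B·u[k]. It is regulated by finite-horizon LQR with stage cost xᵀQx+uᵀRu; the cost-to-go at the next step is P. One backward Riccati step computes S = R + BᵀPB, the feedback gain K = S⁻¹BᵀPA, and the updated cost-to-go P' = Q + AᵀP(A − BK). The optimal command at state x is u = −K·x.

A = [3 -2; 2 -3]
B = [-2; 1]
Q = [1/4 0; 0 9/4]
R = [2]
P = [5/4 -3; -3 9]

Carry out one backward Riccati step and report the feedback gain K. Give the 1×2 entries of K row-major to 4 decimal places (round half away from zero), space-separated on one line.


BᵀP = [-5.5000 15.0000]
S = R + BᵀPB = [2] + [26.0000] = [28.0000]
BᵀPA = [13.5000 -34.0000]
K = S⁻¹·BᵀPA = [0.4821 -1.2143]
A−BK = [3.9643 -4.4286; 1.5179 -1.7857]
AᵀP(A−BK) = [4.7411 -6.1071; -6.1071 8.7143]
P' = Q + AᵀP(A−BK) = [4.9911 -6.1071; -6.1071 10.9643]
tr(P') = 15.9554

0.4821 -1.2143


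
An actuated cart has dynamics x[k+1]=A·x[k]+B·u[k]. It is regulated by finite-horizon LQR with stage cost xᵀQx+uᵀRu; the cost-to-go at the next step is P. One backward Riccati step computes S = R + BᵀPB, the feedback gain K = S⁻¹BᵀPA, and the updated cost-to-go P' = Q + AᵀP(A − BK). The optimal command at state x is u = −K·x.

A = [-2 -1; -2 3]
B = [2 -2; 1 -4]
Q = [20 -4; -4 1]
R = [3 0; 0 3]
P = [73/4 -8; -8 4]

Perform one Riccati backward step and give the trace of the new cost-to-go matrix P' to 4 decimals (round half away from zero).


BᵀP = [28.5000 -12.0000; -4.5000 0.0000]
S = R + BᵀPB = [3 0; 0 3] + [45.0000 -9.0000; -9.0000 9.0000] = [48.0000 -9.0000; -9.0000 12.0000]
BᵀPA = [-33.0000 -64.5000; 9.0000 4.5000]
K = S⁻¹·BᵀPA = [-0.6364 -1.4818; 0.2727 -0.7364]
A−BK = [-0.1818 0.4909; -0.2727 1.5364]
AᵀP(A−BK) = [1.5455 2.2273; 2.2273 9.9864]
P' = Q + AᵀP(A−BK) = [21.5455 -1.7727; -1.7727 10.9864]
tr(P') = 32.5318

32.5318


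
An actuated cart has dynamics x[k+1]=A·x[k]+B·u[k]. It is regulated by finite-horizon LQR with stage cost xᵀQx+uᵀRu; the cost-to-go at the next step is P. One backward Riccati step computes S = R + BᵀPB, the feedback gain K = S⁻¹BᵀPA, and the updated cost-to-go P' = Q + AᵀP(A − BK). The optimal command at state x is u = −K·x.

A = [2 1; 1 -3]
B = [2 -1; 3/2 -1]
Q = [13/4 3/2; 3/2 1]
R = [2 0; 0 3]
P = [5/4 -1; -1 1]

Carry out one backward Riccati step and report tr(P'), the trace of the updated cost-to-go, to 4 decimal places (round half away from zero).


BᵀP = [1.0000 -0.5000; -0.2500 0.0000]
S = R + BᵀPB = [2 0; 0 3] + [1.2500 -0.5000; -0.5000 0.2500] = [3.2500 -0.5000; -0.5000 3.2500]
BᵀPA = [1.5000 2.5000; -0.5000 -0.2500]
K = S⁻¹·BᵀPA = [0.4485 0.7758; -0.0848 0.0424]
A−BK = [1.0182 -0.5091; 0.2424 -4.1212]
AᵀP(A−BK) = [1.2848 3.3576; 3.3576 14.3212]
P' = Q + AᵀP(A−BK) = [4.5348 4.8576; 4.8576 15.3212]
tr(P') = 19.8561

19.8561


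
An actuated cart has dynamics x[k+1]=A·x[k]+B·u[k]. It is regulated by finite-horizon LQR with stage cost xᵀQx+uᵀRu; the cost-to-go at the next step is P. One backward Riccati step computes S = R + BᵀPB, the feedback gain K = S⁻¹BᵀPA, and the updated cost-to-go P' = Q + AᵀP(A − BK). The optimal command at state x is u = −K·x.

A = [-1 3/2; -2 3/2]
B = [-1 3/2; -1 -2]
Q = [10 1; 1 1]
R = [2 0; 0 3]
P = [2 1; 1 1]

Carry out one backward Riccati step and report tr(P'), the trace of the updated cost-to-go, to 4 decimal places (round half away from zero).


BᵀP = [-3.0000 -2.0000; 1.0000 -0.5000]
S = R + BᵀPB = [2 0; 0 3] + [5.0000 -0.5000; -0.5000 2.5000] = [7.0000 -0.5000; -0.5000 5.5000]
BᵀPA = [7.0000 -7.5000; 0.0000 0.7500]
K = S⁻¹·BᵀPA = [1.0065 -1.0686; 0.0915 0.0392]
A−BK = [-0.1307 0.3725; -0.8105 0.5098]
AᵀP(A−BK) = [2.9542 -3.0196; -3.0196 3.2059]
P' = Q + AᵀP(A−BK) = [12.9542 -2.0196; -2.0196 4.2059]
tr(P') = 17.1601

17.1601


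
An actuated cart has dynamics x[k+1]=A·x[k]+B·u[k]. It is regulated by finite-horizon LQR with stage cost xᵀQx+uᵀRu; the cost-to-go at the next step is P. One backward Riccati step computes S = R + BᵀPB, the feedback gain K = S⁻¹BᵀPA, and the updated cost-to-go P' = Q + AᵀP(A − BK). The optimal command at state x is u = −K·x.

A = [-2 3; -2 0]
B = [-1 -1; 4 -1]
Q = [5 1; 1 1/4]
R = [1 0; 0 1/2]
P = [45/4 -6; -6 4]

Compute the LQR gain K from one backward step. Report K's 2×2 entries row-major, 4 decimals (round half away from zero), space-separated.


0.0456 -0.6470 1.5721 -1.9139

BᵀP = [-35.2500 22.0000; -5.2500 2.0000]
S = R + BᵀPB = [1 0; 0 1/2] + [123.2500 13.2500; 13.2500 3.2500] = [124.2500 13.2500; 13.2500 3.7500]
BᵀPA = [26.5000 -105.7500; 6.5000 -15.7500]
K = S⁻¹·BᵀPA = [0.0456 -0.6470; 1.5721 -1.9139]
A−BK = [-0.3823 0.4391; -0.6104 0.6741]
AᵀP(A−BK) = [1.5721 -1.9139; -1.9139 2.6849]
P' = Q + AᵀP(A−BK) = [6.5721 -0.9139; -0.9139 2.9349]
tr(P') = 9.5070


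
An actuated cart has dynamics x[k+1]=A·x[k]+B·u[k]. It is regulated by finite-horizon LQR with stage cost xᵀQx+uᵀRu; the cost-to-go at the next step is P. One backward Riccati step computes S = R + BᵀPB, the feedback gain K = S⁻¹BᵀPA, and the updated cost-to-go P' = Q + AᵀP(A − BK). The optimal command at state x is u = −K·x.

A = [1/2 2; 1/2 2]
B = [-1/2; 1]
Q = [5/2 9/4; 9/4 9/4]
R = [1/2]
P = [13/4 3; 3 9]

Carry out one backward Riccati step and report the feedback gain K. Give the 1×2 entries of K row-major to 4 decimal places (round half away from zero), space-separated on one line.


0.6068 2.4274

BᵀP = [1.3750 7.5000]
S = R + BᵀPB = [1/2] + [6.8125] = [7.3125]
BᵀPA = [4.4375 17.7500]
K = S⁻¹·BᵀPA = [0.6068 2.4274]
A−BK = [0.8034 3.2137; -0.1068 -0.4274]
AᵀP(A−BK) = [1.8697 7.4786; 7.4786 29.9145]
P' = Q + AᵀP(A−BK) = [4.3697 9.7286; 9.7286 32.1645]
tr(P') = 36.5342


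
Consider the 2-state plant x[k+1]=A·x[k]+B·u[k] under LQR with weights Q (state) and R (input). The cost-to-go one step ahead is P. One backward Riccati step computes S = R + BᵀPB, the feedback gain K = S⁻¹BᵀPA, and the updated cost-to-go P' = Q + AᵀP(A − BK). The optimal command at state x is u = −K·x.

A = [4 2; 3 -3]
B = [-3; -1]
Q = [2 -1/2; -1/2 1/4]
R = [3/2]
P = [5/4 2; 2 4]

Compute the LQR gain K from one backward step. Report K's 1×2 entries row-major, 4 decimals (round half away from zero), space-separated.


-1.8435 0.6435

BᵀP = [-5.7500 -10.0000]
S = R + BᵀPB = [3/2] + [27.2500] = [28.7500]
BᵀPA = [-53.0000 18.5000]
K = S⁻¹·BᵀPA = [-1.8435 0.6435]
A−BK = [-1.5304 3.9304; 1.1565 -2.3565]
AᵀP(A−BK) = [6.2957 -3.8957; -3.8957 5.0957]
P' = Q + AᵀP(A−BK) = [8.2957 -4.3957; -4.3957 5.3457]
tr(P') = 13.6413


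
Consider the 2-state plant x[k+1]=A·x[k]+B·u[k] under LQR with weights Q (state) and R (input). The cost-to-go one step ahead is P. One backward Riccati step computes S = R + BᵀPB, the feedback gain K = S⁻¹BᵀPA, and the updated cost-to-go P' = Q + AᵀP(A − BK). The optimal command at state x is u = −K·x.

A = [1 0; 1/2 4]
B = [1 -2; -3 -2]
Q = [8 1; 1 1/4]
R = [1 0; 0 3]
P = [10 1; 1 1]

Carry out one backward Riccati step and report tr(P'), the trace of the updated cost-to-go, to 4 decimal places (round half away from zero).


BᵀP = [7.0000 -2.0000; -22.0000 -4.0000]
S = R + BᵀPB = [1 0; 0 3] + [13.0000 -10.0000; -10.0000 52.0000] = [14.0000 -10.0000; -10.0000 55.0000]
BᵀPA = [6.0000 -8.0000; -24.0000 -16.0000]
K = S⁻¹·BᵀPA = [0.1343 -0.8955; -0.4119 -0.4537]
A−BK = [0.0418 -0.0119; 0.0791 0.4060]
AᵀP(A−BK) = [0.5575 0.4836; 0.4836 1.5761]
P' = Q + AᵀP(A−BK) = [8.5575 1.4836; 1.4836 1.8261]
tr(P') = 10.3836

10.3836


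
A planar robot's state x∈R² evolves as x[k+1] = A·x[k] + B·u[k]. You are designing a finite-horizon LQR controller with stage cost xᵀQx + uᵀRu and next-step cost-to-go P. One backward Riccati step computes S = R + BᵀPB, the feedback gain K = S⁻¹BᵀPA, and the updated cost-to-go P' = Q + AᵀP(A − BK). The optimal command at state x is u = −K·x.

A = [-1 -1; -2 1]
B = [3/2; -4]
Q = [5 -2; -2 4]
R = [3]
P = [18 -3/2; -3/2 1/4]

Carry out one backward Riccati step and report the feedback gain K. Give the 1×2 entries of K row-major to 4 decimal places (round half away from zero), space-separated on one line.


-0.4046 -0.5534

BᵀP = [33.0000 -3.2500]
S = R + BᵀPB = [3] + [62.5000] = [65.5000]
BᵀPA = [-26.5000 -36.2500]
K = S⁻¹·BᵀPA = [-0.4046 -0.5534]
A−BK = [-0.3931 -0.1698; -3.6183 -1.2137]
AᵀP(A−BK) = [2.2786 1.3340; 1.3340 1.1880]
P' = Q + AᵀP(A−BK) = [7.2786 -0.6660; -0.6660 5.1880]
tr(P') = 12.4666


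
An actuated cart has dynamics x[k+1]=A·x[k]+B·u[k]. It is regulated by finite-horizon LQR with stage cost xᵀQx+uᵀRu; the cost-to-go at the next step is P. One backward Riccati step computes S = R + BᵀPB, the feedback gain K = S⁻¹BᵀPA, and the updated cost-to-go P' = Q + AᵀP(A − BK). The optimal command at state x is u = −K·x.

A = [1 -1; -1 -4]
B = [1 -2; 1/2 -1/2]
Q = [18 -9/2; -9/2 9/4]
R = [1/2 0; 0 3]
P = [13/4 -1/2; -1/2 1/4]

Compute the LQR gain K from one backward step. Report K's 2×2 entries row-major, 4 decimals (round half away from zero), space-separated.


0.5849 -0.4103 -0.2473 0.0242

BᵀP = [3.0000 -0.3750; -6.2500 0.8750]
S = R + BᵀPB = [1/2 0; 0 3] + [2.8125 -5.8125; -5.8125 12.0625] = [3.3125 -5.8125; -5.8125 15.0625]
BᵀPA = [3.3750 -1.5000; -7.1250 2.7500]
K = S⁻¹·BᵀPA = [0.5849 -0.4103; -0.2473 0.0242]
A−BK = [-0.0795 -0.5412; -1.4161 -3.7827]
AᵀP(A−BK) = [0.7638 0.8075; 0.8075 2.5679]
P' = Q + AᵀP(A−BK) = [18.7638 -3.6925; -3.6925 4.8179]
tr(P') = 23.5817


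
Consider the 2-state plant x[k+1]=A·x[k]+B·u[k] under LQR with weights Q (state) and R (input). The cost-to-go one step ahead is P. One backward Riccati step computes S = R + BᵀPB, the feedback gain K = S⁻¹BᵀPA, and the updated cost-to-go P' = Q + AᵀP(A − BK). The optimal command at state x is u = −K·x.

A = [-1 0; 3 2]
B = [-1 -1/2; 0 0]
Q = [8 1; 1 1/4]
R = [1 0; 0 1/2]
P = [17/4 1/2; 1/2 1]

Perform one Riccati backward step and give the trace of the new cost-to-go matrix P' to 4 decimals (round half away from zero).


20.7585

BᵀP = [-4.2500 -0.5000; -2.1250 -0.2500]
S = R + BᵀPB = [1 0; 0 1/2] + [4.2500 2.1250; 2.1250 1.0625] = [5.2500 2.1250; 2.1250 1.5625]
BᵀPA = [2.7500 -1.0000; 1.3750 -0.5000]
K = S⁻¹·BᵀPA = [0.3729 -0.1356; 0.3729 -0.1356]
A−BK = [-0.4407 -0.2034; 3.0000 2.0000]
AᵀP(A−BK) = [8.7119 5.5593; 5.5593 3.7966]
P' = Q + AᵀP(A−BK) = [16.7119 6.5593; 6.5593 4.0466]
tr(P') = 20.7585


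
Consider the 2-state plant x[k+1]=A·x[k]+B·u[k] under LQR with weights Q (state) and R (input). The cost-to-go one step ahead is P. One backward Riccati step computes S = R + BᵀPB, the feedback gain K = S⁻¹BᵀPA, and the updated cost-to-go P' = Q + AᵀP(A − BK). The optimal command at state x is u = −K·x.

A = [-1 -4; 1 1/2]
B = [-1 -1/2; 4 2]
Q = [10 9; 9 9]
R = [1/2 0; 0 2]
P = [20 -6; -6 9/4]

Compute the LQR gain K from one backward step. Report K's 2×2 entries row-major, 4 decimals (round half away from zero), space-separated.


0.5315 1.6532 0.0664 0.2066

BᵀP = [-44.0000 15.0000; -22.0000 7.5000]
S = R + BᵀPB = [1/2 0; 0 2] + [104.0000 52.0000; 52.0000 26.0000] = [104.5000 52.0000; 52.0000 28.0000]
BᵀPA = [59.0000 183.5000; 29.5000 91.7500]
K = S⁻¹·BᵀPA = [0.5315 1.6532; 0.0664 0.2066]
A−BK = [-0.4352 -2.2435; -1.2590 -6.5259]
AᵀP(A−BK) = [0.9296 4.4930; 4.4930 22.2493]
P' = Q + AᵀP(A−BK) = [10.9296 13.4930; 13.4930 31.2493]
tr(P') = 42.1789


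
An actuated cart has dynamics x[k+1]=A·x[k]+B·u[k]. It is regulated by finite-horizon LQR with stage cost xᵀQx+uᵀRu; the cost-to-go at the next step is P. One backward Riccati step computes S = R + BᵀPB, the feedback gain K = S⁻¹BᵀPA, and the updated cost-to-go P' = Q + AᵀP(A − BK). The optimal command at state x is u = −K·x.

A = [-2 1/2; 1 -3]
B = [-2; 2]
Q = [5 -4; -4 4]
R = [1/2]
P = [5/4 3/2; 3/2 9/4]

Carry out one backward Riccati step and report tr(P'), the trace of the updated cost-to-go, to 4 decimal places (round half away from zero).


BᵀP = [0.5000 1.5000]
S = R + BᵀPB = [1/2] + [2.0000] = [2.5000]
BᵀPA = [0.5000 -4.2500]
K = S⁻¹·BᵀPA = [0.2000 -1.7000]
A−BK = [-1.6000 -2.9000; 0.6000 0.4000]
AᵀP(A−BK) = [1.1500 2.6000; 2.6000 8.8375]
P' = Q + AᵀP(A−BK) = [6.1500 -1.4000; -1.4000 12.8375]
tr(P') = 18.9875

18.9875


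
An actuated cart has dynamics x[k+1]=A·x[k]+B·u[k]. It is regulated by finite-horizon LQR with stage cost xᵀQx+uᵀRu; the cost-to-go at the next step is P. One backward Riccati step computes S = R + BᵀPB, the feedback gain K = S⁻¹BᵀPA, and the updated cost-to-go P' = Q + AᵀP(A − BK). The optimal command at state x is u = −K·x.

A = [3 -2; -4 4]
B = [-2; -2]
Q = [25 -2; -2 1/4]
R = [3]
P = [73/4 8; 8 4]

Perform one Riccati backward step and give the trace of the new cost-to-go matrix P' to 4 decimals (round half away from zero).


BᵀP = [-52.5000 -24.0000]
S = R + BᵀPB = [3] + [153.0000] = [156.0000]
BᵀPA = [-61.5000 9.0000]
K = S⁻¹·BᵀPA = [-0.3942 0.0577]
A−BK = [2.2115 -1.8846; -4.7885 4.1154]
AᵀP(A−BK) = [12.0048 -9.9519; -9.9519 8.4808]
P' = Q + AᵀP(A−BK) = [37.0048 -11.9519; -11.9519 8.7308]
tr(P') = 45.7356

45.7356


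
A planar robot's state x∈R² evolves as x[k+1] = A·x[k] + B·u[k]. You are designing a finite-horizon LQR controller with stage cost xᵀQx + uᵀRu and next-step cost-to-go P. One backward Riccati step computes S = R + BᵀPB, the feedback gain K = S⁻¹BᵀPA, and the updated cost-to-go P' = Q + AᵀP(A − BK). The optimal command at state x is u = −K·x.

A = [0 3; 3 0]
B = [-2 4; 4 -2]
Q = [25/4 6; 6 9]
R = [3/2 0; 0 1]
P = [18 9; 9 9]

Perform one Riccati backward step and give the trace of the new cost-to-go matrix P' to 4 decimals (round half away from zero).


BᵀP = [0.0000 18.0000; 54.0000 18.0000]
S = R + BᵀPB = [3/2 0; 0 1] + [72.0000 -36.0000; -36.0000 180.0000] = [73.5000 -36.0000; -36.0000 181.0000]
BᵀPA = [54.0000 0.0000; 54.0000 162.0000]
K = S⁻¹·BᵀPA = [0.9759 0.4857; 0.4924 0.9916]
A−BK = [-0.0180 0.0049; 0.0813 0.0405]
AᵀP(A−BK) = [1.7101 1.2244; 1.2244 1.3559]
P' = Q + AᵀP(A−BK) = [7.9601 7.2244; 7.2244 10.3559]
tr(P') = 18.3160

18.3160


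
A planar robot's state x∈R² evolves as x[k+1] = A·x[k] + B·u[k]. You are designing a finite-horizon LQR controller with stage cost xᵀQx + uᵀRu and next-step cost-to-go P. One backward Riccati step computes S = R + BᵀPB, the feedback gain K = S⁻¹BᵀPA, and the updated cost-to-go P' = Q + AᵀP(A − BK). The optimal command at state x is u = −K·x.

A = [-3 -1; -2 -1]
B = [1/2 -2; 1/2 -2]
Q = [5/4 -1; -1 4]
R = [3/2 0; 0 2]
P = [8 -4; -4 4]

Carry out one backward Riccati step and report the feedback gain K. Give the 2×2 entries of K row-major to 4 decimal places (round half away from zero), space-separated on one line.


BᵀP = [2.0000 0.0000; -8.0000 0.0000]
S = R + BᵀPB = [3/2 0; 0 2] + [1.0000 -4.0000; -4.0000 16.0000] = [2.5000 -4.0000; -4.0000 18.0000]
BᵀPA = [-6.0000 -2.0000; 24.0000 8.0000]
K = S⁻¹·BᵀPA = [-0.4138 -0.1379; 1.2414 0.4138]
A−BK = [-0.3103 -0.1034; 0.6897 -0.1034]
AᵀP(A−BK) = [7.7241 1.2414; 1.2414 0.4138]
P' = Q + AᵀP(A−BK) = [8.9741 0.2414; 0.2414 4.4138]
tr(P') = 13.3879

-0.4138 -0.1379 1.2414 0.4138


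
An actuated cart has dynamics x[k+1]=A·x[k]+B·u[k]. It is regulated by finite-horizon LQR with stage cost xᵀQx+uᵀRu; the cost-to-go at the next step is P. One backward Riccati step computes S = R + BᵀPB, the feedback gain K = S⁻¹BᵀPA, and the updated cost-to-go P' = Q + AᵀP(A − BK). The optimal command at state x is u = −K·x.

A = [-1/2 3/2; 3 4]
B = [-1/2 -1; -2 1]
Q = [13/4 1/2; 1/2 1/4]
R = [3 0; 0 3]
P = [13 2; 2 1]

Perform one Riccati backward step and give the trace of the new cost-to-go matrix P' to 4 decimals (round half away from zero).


BᵀP = [-10.5000 -3.0000; -11.0000 -1.0000]
S = R + BᵀPB = [3 0; 0 3] + [11.2500 7.5000; 7.5000 10.0000] = [14.2500 7.5000; 7.5000 13.0000]
BᵀPA = [-3.7500 -27.7500; 2.5000 -20.5000]
K = S⁻¹·BᵀPA = [-0.5233 -1.6047; 0.4942 -0.6512]
A−BK = [-0.2674 0.0465; 1.4593 1.4419]
AᵀP(A−BK) = [3.0523 2.8605; 2.8605 11.3721]
P' = Q + AᵀP(A−BK) = [6.3023 3.3605; 3.3605 11.6221]
tr(P') = 17.9244

17.9244


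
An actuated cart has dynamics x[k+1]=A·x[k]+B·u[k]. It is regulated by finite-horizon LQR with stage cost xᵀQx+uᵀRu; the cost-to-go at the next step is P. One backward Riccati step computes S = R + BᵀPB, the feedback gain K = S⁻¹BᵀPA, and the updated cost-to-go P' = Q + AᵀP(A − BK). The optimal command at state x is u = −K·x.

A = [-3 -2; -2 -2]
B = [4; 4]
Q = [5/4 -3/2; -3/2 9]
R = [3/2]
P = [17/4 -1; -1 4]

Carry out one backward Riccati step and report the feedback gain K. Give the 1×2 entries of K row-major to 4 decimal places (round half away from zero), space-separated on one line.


BᵀP = [13.0000 12.0000]
S = R + BᵀPB = [3/2] + [100.0000] = [101.5000]
BᵀPA = [-63.0000 -50.0000]
K = S⁻¹·BᵀPA = [-0.6207 -0.4926]
A−BK = [-0.5172 -0.0296; 0.4828 -0.0296]
AᵀP(A−BK) = [3.1466 0.4655; 0.4655 0.3695]
P' = Q + AᵀP(A−BK) = [4.3966 -1.0345; -1.0345 9.3695]
tr(P') = 13.7660

-0.6207 -0.4926


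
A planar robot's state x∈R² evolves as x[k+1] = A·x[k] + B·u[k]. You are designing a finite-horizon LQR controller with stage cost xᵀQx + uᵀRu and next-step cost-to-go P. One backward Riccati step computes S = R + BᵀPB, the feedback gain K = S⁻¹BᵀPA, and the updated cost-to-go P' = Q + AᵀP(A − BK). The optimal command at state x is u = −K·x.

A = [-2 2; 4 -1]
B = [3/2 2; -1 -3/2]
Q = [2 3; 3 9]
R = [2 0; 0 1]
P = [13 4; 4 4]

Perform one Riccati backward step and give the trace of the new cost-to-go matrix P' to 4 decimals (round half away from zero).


37.5427

BᵀP = [15.5000 2.0000; 20.0000 2.0000]
S = R + BᵀPB = [2 0; 0 1] + [21.2500 28.0000; 28.0000 37.0000] = [23.2500 28.0000; 28.0000 38.0000]
BᵀPA = [-23.0000 29.0000; -32.0000 38.0000]
K = S⁻¹·BᵀPA = [0.2211 0.3819; -1.0050 0.7186]
A−BK = [-0.3216 -0.0101; 2.7136 0.4598]
AᵀP(A−BK) = [24.9246 3.7789; 3.7789 1.6181]
P' = Q + AᵀP(A−BK) = [26.9246 6.7789; 6.7789 10.6181]
tr(P') = 37.5427


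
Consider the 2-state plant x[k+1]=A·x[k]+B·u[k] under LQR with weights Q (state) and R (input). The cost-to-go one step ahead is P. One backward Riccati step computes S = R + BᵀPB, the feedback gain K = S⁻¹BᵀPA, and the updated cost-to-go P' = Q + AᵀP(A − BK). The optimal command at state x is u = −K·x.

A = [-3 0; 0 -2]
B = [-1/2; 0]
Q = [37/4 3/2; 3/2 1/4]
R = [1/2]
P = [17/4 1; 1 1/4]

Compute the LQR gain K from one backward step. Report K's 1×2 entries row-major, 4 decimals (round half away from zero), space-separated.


BᵀP = [-2.1250 -0.5000]
S = R + BᵀPB = [1/2] + [1.0625] = [1.5625]
BᵀPA = [6.3750 1.0000]
K = S⁻¹·BᵀPA = [4.0800 0.6400]
A−BK = [-0.9600 0.3200; 0.0000 -2.0000]
AᵀP(A−BK) = [12.2400 1.9200; 1.9200 0.3600]
P' = Q + AᵀP(A−BK) = [21.4900 3.4200; 3.4200 0.6100]
tr(P') = 22.1000

4.0800 0.6400


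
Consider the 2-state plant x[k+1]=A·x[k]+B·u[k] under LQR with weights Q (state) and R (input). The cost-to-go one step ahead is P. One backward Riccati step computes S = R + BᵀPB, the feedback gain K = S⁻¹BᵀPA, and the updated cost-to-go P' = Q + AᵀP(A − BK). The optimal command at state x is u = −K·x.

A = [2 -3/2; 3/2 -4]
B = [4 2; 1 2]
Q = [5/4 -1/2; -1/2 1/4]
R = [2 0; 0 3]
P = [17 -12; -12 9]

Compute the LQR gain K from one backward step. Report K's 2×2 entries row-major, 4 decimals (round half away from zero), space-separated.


0.2381 0.5394 0.2642 -0.8491

BᵀP = [56.0000 -39.0000; 10.0000 -6.0000]
S = R + BᵀPB = [2 0; 0 3] + [185.0000 34.0000; 34.0000 8.0000] = [187.0000 34.0000; 34.0000 11.0000]
BᵀPA = [53.5000 72.0000; 11.0000 9.0000]
K = S⁻¹·BᵀPA = [0.2381 0.5394; 0.2642 -0.8491]
A−BK = [0.5194 -1.9595; 0.7336 -2.8413]
AᵀP(A−BK) = [0.6077 -1.5183; -1.5183 7.0547]
P' = Q + AᵀP(A−BK) = [1.8577 -2.0183; -2.0183 7.3047]
tr(P') = 9.1623


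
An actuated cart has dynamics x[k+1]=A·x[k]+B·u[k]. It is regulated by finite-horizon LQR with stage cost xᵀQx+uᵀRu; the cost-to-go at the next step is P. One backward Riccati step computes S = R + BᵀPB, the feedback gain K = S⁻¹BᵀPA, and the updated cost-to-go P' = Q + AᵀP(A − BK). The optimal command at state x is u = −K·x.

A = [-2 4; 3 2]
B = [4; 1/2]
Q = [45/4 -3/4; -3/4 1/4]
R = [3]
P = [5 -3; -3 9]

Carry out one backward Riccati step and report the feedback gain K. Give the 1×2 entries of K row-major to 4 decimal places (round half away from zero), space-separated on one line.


BᵀP = [18.5000 -7.5000]
S = R + BᵀPB = [3] + [70.2500] = [73.2500]
BᵀPA = [-59.5000 59.0000]
K = S⁻¹·BᵀPA = [-0.8123 0.8055]
A−BK = [1.2491 0.7782; 3.4061 1.5973]
AᵀP(A−BK) = [88.6689 37.9249; 37.9249 20.4778]
P' = Q + AᵀP(A−BK) = [99.9189 37.1749; 37.1749 20.7278]
tr(P') = 120.6468

-0.8123 0.8055


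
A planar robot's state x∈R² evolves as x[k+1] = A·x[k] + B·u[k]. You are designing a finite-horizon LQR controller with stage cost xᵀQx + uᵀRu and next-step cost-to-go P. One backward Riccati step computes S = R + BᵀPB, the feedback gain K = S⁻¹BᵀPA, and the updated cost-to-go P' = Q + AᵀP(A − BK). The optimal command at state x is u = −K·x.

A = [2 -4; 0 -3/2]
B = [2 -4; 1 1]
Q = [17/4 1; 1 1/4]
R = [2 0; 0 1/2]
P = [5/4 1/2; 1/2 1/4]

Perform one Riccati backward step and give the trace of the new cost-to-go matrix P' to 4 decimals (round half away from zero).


BᵀP = [3.0000 1.2500; -4.5000 -1.7500]
S = R + BᵀPB = [2 0; 0 1/2] + [7.2500 -10.7500; -10.7500 16.2500] = [9.2500 -10.7500; -10.7500 16.7500]
BᵀPA = [6.0000 -13.8750; -9.0000 20.6250]
K = S⁻¹·BᵀPA = [0.0952 -0.2714; -0.4762 1.0571]
A−BK = [-0.0952 0.7714; 0.3810 -2.2857]
AᵀP(A−BK) = [0.1429 -0.3571; -0.3571 0.9929]
P' = Q + AᵀP(A−BK) = [4.3929 0.6429; 0.6429 1.2429]
tr(P') = 5.6357

5.6357


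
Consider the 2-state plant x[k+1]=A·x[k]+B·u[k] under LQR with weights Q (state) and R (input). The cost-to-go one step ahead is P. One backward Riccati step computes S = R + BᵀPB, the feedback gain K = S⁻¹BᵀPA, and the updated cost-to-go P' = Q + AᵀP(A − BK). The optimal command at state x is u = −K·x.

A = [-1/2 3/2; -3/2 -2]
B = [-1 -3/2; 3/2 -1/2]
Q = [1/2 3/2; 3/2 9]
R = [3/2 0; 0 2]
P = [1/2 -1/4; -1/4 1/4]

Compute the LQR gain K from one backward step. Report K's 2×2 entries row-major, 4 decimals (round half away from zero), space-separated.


-0.1616 -0.6938 0.0352 -0.2644

BᵀP = [-0.8750 0.6250; -0.6250 0.2500]
S = R + BᵀPB = [3/2 0; 0 2] + [1.8125 1.0000; 1.0000 0.8125] = [3.3125 1.0000; 1.0000 2.8125]
BᵀPA = [-0.5000 -2.5625; -0.0625 -1.4375]
K = S⁻¹·BᵀPA = [-0.1616 -0.6938; 0.0352 -0.2644]
A−BK = [-0.6087 0.4096; -1.2400 -1.0916]
AᵀP(A−BK) = [0.2339 0.3241; 0.3241 1.4671]
P' = Q + AᵀP(A−BK) = [0.7339 1.8241; 1.8241 10.4671]
tr(P') = 11.2010


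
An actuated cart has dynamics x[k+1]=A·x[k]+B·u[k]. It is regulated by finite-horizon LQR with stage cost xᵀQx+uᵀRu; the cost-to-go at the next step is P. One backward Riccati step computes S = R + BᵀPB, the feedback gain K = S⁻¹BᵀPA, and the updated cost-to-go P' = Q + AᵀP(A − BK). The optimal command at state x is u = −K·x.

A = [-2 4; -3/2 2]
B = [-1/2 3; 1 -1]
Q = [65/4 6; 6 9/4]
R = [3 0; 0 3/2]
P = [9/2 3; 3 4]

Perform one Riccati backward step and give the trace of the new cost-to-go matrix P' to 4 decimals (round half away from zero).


54.0196

BᵀP = [0.7500 2.5000; 10.5000 5.0000]
S = R + BᵀPB = [3 0; 0 3/2] + [2.1250 -0.2500; -0.2500 26.5000] = [5.1250 -0.2500; -0.2500 28.0000]
BᵀPA = [-5.2500 8.0000; -28.5000 52.0000]
K = S⁻¹·BᵀPA = [-1.0745 1.6523; -1.0275 1.8719]
A−BK = [0.5451 -0.7895; -1.4529 2.2196]
AᵀP(A−BK) = [10.0765 -15.9765; -15.9765 25.4431]
P' = Q + AᵀP(A−BK) = [26.3265 -9.9765; -9.9765 27.6931]
tr(P') = 54.0196


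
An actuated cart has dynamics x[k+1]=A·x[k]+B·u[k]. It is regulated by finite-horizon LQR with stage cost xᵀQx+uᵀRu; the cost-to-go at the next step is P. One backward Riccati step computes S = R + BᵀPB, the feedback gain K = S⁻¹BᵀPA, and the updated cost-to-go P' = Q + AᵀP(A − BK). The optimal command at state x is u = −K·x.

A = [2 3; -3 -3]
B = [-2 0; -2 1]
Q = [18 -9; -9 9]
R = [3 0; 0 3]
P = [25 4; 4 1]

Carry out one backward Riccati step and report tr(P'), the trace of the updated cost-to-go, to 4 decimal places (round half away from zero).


46.6184

BᵀP = [-58.0000 -10.0000; 4.0000 1.0000]
S = R + BᵀPB = [3 0; 0 3] + [136.0000 -10.0000; -10.0000 1.0000] = [139.0000 -10.0000; -10.0000 4.0000]
BᵀPA = [-86.0000 -144.0000; 5.0000 9.0000]
K = S⁻¹·BᵀPA = [-0.6447 -1.0658; -0.3618 -0.4145]
A−BK = [0.7105 0.8684; -3.9276 -4.7171]
AᵀP(A−BK) = [7.3618 9.4145; 9.4145 12.2566]
P' = Q + AᵀP(A−BK) = [25.3618 0.4145; 0.4145 21.2566]
tr(P') = 46.6184


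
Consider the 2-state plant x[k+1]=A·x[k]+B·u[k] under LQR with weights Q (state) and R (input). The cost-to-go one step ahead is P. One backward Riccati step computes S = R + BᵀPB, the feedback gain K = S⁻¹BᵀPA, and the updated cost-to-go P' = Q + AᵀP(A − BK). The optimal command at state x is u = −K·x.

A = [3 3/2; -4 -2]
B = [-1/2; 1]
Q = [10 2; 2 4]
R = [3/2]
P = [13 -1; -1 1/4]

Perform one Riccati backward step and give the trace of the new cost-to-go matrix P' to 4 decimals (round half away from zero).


BᵀP = [-7.5000 0.7500]
S = R + BᵀPB = [3/2] + [4.5000] = [6.0000]
BᵀPA = [-25.5000 -12.7500]
K = S⁻¹·BᵀPA = [-4.2500 -2.1250]
A−BK = [0.8750 0.4375; 0.2500 0.1250]
AᵀP(A−BK) = [36.6250 18.3125; 18.3125 9.1563]
P' = Q + AᵀP(A−BK) = [46.6250 20.3125; 20.3125 13.1563]
tr(P') = 59.7813

59.7813


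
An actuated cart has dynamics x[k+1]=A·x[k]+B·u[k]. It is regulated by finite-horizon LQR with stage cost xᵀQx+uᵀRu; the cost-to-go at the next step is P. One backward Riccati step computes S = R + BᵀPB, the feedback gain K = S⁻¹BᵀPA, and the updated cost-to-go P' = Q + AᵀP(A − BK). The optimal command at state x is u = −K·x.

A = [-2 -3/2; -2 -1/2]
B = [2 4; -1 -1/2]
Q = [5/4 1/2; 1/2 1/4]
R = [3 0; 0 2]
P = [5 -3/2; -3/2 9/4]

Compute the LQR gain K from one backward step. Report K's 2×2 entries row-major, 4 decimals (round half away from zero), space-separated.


0.5407 0.1116 -0.6046 -0.3725

BᵀP = [11.5000 -5.2500; 20.7500 -7.1250]
S = R + BᵀPB = [3 0; 0 2] + [28.2500 48.6250; 48.6250 86.5625] = [31.2500 48.6250; 48.6250 88.5625]
BᵀPA = [-12.5000 -14.6250; -27.2500 -27.5625]
K = S⁻¹·BᵀPA = [0.5407 0.1116; -0.6046 -0.3725]
A−BK = [-0.6632 -0.2332; -1.7616 -0.5746]
AᵀP(A−BK) = [7.2845 2.4945; 2.4945 0.9278]
P' = Q + AᵀP(A−BK) = [8.5345 2.9945; 2.9945 1.1778]
tr(P') = 9.7122


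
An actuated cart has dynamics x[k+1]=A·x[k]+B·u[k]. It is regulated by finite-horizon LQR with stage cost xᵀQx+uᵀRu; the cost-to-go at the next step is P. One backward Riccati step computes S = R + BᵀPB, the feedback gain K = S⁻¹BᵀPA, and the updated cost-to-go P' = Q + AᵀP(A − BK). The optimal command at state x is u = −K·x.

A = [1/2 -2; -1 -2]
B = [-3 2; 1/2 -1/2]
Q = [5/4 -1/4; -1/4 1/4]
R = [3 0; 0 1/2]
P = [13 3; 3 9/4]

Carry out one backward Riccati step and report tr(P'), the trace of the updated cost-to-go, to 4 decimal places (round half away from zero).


BᵀP = [-37.5000 -7.8750; 24.5000 4.8750]
S = R + BᵀPB = [3 0; 0 1/2] + [108.5625 -71.0625; -71.0625 46.5625] = [111.5625 -71.0625; -71.0625 47.0625]
BᵀPA = [-10.8750 90.7500; 7.3750 -58.7500]
K = S⁻¹·BᵀPA = [0.0612 0.4787; 0.2492 -0.5255]
A−BK = [0.1854 0.4871; -0.9060 -2.5021]
AᵀP(A−BK) = [1.3283 3.5816; 3.5816 10.6835]
P' = Q + AᵀP(A−BK) = [2.5783 3.3316; 3.3316 10.9335]
tr(P') = 13.5118

13.5118


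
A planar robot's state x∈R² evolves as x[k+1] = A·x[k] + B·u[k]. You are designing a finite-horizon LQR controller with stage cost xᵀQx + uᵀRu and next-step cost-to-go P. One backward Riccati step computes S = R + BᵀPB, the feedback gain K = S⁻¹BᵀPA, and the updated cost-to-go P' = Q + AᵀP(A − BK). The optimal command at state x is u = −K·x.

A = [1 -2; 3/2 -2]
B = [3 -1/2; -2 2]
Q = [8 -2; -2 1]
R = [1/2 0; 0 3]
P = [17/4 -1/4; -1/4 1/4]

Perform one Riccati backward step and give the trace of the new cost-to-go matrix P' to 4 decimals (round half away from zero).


12.0617

BᵀP = [13.2500 -1.2500; -2.6250 0.6250]
S = R + BᵀPB = [1/2 0; 0 3] + [42.2500 -9.1250; -9.1250 2.5625] = [42.7500 -9.1250; -9.1250 5.5625]
BᵀPA = [11.3750 -24.0000; -1.6875 4.0000]
K = S⁻¹·BᵀPA = [0.3098 -0.6277; 0.2049 -0.3106]
A−BK = [0.1730 -0.2722; 1.7099 -2.6342]
AᵀP(A−BK) = [0.8841 -1.3840; -1.3840 2.1776]
P' = Q + AᵀP(A−BK) = [8.8841 -3.3840; -3.3840 3.1776]
tr(P') = 12.0617


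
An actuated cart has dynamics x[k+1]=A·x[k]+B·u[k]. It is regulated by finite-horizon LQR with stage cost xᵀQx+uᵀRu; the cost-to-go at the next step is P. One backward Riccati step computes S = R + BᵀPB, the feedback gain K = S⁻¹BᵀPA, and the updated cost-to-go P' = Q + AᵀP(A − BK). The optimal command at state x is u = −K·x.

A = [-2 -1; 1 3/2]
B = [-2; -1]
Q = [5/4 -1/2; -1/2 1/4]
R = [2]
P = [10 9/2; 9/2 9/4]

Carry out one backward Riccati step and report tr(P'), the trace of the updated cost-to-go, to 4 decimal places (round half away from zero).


3.4859

BᵀP = [-24.5000 -11.2500]
S = R + BᵀPB = [2] + [60.2500] = [62.2500]
BᵀPA = [37.7500 7.6250]
K = S⁻¹·BᵀPA = [0.6064 0.1225]
A−BK = [-0.7871 -0.7550; 1.6064 1.6225]
AᵀP(A−BK) = [1.3574 0.7510; 0.7510 0.6285]
P' = Q + AᵀP(A−BK) = [2.6074 0.2510; 0.2510 0.8785]
tr(P') = 3.4859


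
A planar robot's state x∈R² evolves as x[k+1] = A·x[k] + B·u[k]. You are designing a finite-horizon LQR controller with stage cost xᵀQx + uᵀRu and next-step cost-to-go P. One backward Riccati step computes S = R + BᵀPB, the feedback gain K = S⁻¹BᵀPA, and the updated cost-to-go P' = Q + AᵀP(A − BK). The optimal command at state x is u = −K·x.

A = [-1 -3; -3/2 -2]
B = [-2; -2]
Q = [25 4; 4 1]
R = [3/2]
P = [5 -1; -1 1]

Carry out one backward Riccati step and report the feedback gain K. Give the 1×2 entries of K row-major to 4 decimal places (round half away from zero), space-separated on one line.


BᵀP = [-8.0000 0.0000]
S = R + BᵀPB = [3/2] + [16.0000] = [17.5000]
BᵀPA = [8.0000 24.0000]
K = S⁻¹·BᵀPA = [0.4571 1.3714]
A−BK = [-0.0857 -0.2571; -0.5857 0.7429]
AᵀP(A−BK) = [0.5929 0.5286; 0.5286 4.0857]
P' = Q + AᵀP(A−BK) = [25.5929 4.5286; 4.5286 5.0857]
tr(P') = 30.6786

0.4571 1.3714


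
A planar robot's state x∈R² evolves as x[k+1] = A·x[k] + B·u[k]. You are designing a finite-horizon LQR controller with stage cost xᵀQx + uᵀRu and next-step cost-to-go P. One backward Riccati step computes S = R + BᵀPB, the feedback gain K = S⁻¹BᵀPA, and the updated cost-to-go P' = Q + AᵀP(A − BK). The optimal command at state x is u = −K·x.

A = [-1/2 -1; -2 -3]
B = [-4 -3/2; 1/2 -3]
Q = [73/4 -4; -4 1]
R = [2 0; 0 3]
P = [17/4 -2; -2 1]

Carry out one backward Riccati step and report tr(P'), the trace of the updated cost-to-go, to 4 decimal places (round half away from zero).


BᵀP = [-18.0000 8.5000; -0.3750 0.0000]
S = R + BᵀPB = [2 0; 0 3] + [76.2500 1.5000; 1.5000 0.5625] = [78.2500 1.5000; 1.5000 3.5625]
BᵀPA = [-8.0000 -7.5000; 0.1875 0.3750]
K = S⁻¹·BᵀPA = [-0.1041 -0.0987; 0.0965 0.1468]
A−BK = [-0.7717 -1.1744; -1.6586 -2.5103]
AᵀP(A−BK) = [0.2117 0.3082; 0.3082 0.4550]
P' = Q + AᵀP(A−BK) = [18.4617 -3.6918; -3.6918 1.4550]
tr(P') = 19.9167

19.9167


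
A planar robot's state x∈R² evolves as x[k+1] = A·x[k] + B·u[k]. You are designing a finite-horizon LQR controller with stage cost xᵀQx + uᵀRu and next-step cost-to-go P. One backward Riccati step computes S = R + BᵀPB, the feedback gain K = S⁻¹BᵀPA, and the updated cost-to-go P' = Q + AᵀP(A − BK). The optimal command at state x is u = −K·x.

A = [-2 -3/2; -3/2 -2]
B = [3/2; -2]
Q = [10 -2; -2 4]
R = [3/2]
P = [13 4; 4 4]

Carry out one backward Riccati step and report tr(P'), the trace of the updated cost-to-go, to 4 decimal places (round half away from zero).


142.9505

BᵀP = [11.5000 -2.0000]
S = R + BᵀPB = [3/2] + [21.2500] = [22.7500]
BᵀPA = [-20.0000 -13.2500]
K = S⁻¹·BᵀPA = [-0.8791 -0.5824]
A−BK = [-0.6813 -0.6264; -3.2582 -3.1648]
AᵀP(A−BK) = [67.4176 64.3516; 64.3516 61.5330]
P' = Q + AᵀP(A−BK) = [77.4176 62.3516; 62.3516 65.5330]
tr(P') = 142.9505


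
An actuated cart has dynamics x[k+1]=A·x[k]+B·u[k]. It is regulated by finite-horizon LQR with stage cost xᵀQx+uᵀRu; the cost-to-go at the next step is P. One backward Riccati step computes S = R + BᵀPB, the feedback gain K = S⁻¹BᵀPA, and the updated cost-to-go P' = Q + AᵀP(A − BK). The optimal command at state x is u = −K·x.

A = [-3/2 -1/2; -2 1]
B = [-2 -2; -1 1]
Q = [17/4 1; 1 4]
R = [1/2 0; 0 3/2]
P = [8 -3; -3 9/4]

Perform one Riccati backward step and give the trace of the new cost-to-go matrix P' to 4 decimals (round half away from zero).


9.8758

BᵀP = [-13.0000 3.7500; -19.0000 8.2500]
S = R + BᵀPB = [1/2 0; 0 3/2] + [22.2500 29.7500; 29.7500 46.2500] = [22.7500 29.7500; 29.7500 47.7500]
BᵀPA = [12.0000 10.2500; 12.0000 17.7500]
K = S⁻¹·BᵀPA = [1.0733 -0.1919; -0.4174 0.4913]
A−BK = [-0.1882 0.0988; -0.5093 0.3168]
AᵀP(A−BK) = [1.1292 -0.5925; -0.5925 0.4966]
P' = Q + AᵀP(A−BK) = [5.3792 0.4075; 0.4075 4.4966]
tr(P') = 9.8758


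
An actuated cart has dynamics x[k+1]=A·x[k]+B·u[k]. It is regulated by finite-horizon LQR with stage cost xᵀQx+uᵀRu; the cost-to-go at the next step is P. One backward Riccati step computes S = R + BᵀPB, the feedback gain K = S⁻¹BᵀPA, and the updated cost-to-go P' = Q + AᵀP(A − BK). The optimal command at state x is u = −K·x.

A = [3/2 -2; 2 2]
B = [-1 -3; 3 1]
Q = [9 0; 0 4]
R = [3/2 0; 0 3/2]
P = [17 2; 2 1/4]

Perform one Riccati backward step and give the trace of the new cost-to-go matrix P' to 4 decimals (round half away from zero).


BᵀP = [-11.0000 -1.2500; -49.0000 -5.7500]
S = R + BᵀPB = [3/2 0; 0 3/2] + [7.2500 31.7500; 31.7500 141.2500] = [8.7500 31.7500; 31.7500 142.7500]
BᵀPA = [-19.0000 19.5000; -85.0000 86.5000]
K = S⁻¹·BᵀPA = [-0.0560 0.1546; -0.5830 0.5716]
A−BK = [-0.3050 -0.1307; 2.7510 0.9647]
AᵀP(A−BK) = [0.6317 -0.4793; -0.4793 0.5446]
P' = Q + AᵀP(A−BK) = [9.6317 -0.4793; -0.4793 4.5446]
tr(P') = 14.1763

14.1763


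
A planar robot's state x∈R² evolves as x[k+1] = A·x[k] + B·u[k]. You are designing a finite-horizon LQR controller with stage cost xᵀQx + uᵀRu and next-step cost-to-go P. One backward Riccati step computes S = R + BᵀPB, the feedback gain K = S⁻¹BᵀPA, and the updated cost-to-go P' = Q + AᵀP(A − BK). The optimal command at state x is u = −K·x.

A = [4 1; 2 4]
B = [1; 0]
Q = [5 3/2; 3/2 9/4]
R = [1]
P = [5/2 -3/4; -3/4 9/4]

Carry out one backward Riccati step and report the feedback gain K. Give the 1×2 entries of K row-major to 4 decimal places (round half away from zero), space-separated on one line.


2.4286 -0.1429

BᵀP = [2.5000 -0.7500]
S = R + BᵀPB = [1] + [2.5000] = [3.5000]
BᵀPA = [8.5000 -0.5000]
K = S⁻¹·BᵀPA = [2.4286 -0.1429]
A−BK = [1.5714 1.1429; 2.0000 4.0000]
AᵀP(A−BK) = [16.3571 15.7143; 15.7143 32.4286]
P' = Q + AᵀP(A−BK) = [21.3571 17.2143; 17.2143 34.6786]
tr(P') = 56.0357


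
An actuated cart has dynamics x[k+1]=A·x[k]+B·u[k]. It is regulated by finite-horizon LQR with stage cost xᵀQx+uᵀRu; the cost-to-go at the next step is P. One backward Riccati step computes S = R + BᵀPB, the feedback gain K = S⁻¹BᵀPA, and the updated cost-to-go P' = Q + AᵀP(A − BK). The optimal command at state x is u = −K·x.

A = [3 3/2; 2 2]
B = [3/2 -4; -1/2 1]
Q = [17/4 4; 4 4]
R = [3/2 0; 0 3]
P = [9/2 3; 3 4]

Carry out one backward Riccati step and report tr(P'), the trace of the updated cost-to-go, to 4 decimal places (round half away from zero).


BᵀP = [5.2500 2.5000; -15.0000 -8.0000]
S = R + BᵀPB = [3/2 0; 0 3] + [6.6250 -18.5000; -18.5000 52.0000] = [8.1250 -18.5000; -18.5000 55.0000]
BᵀPA = [20.7500 12.8750; -61.0000 -38.5000]
K = S⁻¹·BᵀPA = [0.1219 -0.0394; -1.0681 -0.7133]
A−BK = [-1.4552 -1.2939; 3.1290 2.6935]
AᵀP(A−BK) = [24.8172 20.5591; 20.5591 17.1720]
P' = Q + AᵀP(A−BK) = [29.0672 24.5591; 24.5591 21.1720]
tr(P') = 50.2392

50.2392


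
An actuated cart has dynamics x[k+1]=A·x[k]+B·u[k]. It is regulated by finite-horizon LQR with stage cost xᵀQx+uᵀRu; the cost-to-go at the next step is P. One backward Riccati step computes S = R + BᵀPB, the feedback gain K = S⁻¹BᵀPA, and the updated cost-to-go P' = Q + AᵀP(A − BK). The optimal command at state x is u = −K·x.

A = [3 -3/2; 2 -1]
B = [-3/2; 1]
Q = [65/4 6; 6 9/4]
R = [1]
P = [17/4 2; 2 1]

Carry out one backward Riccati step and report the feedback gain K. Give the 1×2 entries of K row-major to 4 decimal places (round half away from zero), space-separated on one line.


-3.0787 1.5393

BᵀP = [-4.3750 -2.0000]
S = R + BᵀPB = [1] + [4.5625] = [5.5625]
BᵀPA = [-17.1250 8.5625]
K = S⁻¹·BᵀPA = [-3.0787 1.5393]
A−BK = [-1.6180 0.8090; 5.0787 -2.5393]
AᵀP(A−BK) = [13.5281 -6.7640; -6.7640 3.3820]
P' = Q + AᵀP(A−BK) = [29.7781 -0.7640; -0.7640 5.6320]
tr(P') = 35.4101
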